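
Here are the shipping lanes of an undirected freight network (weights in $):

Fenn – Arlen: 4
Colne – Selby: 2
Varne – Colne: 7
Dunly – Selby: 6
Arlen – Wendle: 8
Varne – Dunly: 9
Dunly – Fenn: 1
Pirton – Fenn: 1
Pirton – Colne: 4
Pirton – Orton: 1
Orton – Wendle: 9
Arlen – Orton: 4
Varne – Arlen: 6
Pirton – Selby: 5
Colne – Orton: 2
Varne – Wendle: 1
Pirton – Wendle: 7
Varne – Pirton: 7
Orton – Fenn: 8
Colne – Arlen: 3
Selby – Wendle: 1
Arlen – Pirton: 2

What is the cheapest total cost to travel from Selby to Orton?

Enumerating some paths:
Selby–Colne–Orton: 2+2 = 4
Selby–Colne–Pirton–Orton: 2+4+1 = 7
Selby–Colne–Arlen–Pirton–Orton: 2+3+2+1 = 8
Selby–Pirton–Orton: 5+1 = 6
Cheapest is Selby–Colne–Orton at $4.

$4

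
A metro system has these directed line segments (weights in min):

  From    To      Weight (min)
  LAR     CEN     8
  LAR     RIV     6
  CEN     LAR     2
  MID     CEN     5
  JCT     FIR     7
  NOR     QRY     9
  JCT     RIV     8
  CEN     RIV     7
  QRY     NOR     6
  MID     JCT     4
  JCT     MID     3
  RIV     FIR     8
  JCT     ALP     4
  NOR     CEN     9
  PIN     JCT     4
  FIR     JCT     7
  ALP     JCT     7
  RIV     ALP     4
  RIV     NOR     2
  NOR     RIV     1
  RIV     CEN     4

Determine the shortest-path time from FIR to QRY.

26 min

Candidate routes:
FIR → JCT → RIV → NOR → QRY: 7+8+2+9 = 26
FIR → JCT → MID → CEN → RIV → NOR → QRY: 7+3+5+7+2+9 = 33
The minimum is 26 min via FIR → JCT → RIV → NOR → QRY.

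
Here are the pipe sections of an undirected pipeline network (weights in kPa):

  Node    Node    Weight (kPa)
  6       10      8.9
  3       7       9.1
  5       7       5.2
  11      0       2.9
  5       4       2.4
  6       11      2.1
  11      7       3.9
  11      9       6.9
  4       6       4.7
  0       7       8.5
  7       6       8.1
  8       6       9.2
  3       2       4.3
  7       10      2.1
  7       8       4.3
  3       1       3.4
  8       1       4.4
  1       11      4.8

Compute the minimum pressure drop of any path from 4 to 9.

Enumerating some paths:
4 → 5 → 7 → 11 → 9: 2.4+5.2+3.9+6.9 = 18.4
4 → 5 → 7 → 6 → 11 → 9: 2.4+5.2+8.1+2.1+6.9 = 24.7
4 → 6 → 11 → 9: 4.7+2.1+6.9 = 13.7
4 → 6 → 7 → 11 → 9: 4.7+8.1+3.9+6.9 = 23.6
The minimum is 13.7 kPa via 4 → 6 → 11 → 9.

13.7 kPa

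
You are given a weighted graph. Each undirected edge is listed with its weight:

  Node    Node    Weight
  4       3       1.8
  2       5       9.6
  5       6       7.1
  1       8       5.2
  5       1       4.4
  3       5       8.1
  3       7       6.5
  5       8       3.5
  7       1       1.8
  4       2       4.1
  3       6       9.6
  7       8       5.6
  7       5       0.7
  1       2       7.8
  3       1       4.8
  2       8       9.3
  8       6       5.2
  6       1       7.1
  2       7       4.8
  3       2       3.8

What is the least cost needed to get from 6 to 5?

Enumerating some paths:
6 → 8 → 5: 5.2+3.5 = 8.7
6 → 5: 7.1 = 7.1
The minimum is 7.1 via 6 → 5.

7.1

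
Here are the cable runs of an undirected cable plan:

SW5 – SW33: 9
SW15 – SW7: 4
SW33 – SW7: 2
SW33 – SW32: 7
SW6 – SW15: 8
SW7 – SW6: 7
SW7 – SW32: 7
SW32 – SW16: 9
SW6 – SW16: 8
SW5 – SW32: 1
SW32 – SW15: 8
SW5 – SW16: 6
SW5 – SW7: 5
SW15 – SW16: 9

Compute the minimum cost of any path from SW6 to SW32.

13

Candidate routes:
SW6–SW16–SW5–SW32: 8+6+1 = 15
SW6–SW7–SW5–SW32: 7+5+1 = 13
SW6–SW7–SW32: 7+7 = 14
The minimum is 13 via SW6–SW7–SW5–SW32.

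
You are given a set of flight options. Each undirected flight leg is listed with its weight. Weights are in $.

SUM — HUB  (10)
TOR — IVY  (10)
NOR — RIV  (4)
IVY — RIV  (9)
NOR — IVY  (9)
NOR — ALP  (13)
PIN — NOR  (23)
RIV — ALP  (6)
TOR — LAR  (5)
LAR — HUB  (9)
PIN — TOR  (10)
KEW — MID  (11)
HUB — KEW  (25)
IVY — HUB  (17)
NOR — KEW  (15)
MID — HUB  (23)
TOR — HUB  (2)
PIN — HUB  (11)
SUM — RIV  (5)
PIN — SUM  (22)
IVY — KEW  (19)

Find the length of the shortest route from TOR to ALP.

Shortest distances from TOR:
TOR: 0
HUB: 2  (via TOR)
LAR: 5  (via TOR)
PIN: 10  (via TOR)
IVY: 10  (via TOR)
SUM: 12  (via HUB)
RIV: 17  (via SUM)
NOR: 19  (via IVY)
ALP: 23  (via RIV)
Shortest route: TOR → HUB → SUM → RIV → ALP = $23.

$23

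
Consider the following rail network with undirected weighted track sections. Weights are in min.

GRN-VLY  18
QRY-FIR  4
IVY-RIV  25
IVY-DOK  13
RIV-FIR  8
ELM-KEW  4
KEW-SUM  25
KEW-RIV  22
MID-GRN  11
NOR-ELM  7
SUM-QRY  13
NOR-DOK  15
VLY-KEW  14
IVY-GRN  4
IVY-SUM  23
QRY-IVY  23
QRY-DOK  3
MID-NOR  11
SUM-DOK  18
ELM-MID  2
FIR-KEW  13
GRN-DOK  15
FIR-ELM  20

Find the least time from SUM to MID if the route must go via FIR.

36 min

Shortest SUM→FIR: SUM → QRY → FIR = 17
Shortest FIR→MID: FIR → KEW → ELM → MID = 19
Total via FIR: 17 + 19 = 36 min.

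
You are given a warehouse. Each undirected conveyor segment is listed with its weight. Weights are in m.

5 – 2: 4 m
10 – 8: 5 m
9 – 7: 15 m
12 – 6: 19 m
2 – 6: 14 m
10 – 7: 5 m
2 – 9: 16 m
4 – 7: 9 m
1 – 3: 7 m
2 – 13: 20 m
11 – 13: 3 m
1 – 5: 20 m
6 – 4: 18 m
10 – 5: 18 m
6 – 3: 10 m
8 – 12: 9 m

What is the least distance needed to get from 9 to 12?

Enumerating some paths:
9 - 7 - 10 - 8 - 12: 15+5+5+9 = 34
9 - 2 - 6 - 12: 16+14+19 = 49
9 - 2 - 5 - 10 - 8 - 12: 16+4+18+5+9 = 52
Cheapest is 9 - 7 - 10 - 8 - 12 at 34 m.

34 m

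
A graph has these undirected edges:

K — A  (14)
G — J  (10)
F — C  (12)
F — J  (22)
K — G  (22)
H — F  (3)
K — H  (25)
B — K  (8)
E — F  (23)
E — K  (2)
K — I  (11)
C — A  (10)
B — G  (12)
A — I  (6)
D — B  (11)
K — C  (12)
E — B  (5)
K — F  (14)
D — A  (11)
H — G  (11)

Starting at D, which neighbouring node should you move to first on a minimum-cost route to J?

B

Enumerating some paths:
D - B - E - K - G - J: 11+5+2+22+10 = 50
D - B - K - G - J: 11+8+22+10 = 51
D - B - G - J: 11+12+10 = 33
The minimum is 33 via D - B - G - J.
So from D the first move is to B.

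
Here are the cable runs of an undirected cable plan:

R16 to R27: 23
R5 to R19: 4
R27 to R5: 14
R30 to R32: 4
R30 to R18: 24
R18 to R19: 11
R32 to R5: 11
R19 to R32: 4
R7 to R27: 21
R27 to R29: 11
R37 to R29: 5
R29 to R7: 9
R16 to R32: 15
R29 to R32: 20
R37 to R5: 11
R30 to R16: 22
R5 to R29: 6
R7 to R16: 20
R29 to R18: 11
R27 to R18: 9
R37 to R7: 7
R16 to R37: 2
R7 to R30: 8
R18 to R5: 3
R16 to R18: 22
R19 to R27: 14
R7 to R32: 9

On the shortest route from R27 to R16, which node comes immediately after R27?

Candidate routes:
R27 - R29 - R37 - R16: 11+5+2 = 18
R27 - R16: 23 = 23
R27 - R18 - R5 - R29 - R37 - R16: 9+3+6+5+2 = 25
The minimum is 18 via R27 - R29 - R37 - R16.
So from R27 the first move is to R29.

R29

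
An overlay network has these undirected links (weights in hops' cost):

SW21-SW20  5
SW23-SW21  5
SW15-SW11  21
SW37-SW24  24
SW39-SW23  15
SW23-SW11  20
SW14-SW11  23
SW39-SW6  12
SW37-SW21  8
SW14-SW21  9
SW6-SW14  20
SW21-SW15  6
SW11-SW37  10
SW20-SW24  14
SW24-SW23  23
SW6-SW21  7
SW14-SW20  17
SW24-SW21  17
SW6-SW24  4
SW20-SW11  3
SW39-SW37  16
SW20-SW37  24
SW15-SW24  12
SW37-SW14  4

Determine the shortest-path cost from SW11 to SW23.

Running Dijkstra from SW11:
SW11: 0
SW20: 3  (via SW11)
SW21: 8  (via SW20)
SW37: 10  (via SW11)
SW23: 13  (via SW21)
Shortest route: SW11–SW20–SW21–SW23 = 13 hops' cost.

13 hops' cost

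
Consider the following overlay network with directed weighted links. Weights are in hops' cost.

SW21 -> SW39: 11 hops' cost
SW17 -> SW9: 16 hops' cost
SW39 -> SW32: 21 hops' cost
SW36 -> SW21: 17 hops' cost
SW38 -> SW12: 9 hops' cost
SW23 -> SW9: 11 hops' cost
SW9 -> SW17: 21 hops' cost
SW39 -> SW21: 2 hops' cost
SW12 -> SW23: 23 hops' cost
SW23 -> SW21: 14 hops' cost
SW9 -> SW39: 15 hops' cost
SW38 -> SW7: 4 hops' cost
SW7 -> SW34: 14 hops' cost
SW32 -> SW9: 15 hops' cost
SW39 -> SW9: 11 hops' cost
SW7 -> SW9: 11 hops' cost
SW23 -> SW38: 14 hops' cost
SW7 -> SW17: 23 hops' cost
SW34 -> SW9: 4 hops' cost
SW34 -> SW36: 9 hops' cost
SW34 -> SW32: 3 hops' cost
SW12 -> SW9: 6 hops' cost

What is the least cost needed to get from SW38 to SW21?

Compare a few routes:
SW38 → SW7 → SW34 → SW9 → SW39 → SW21: 4+14+4+15+2 = 39
SW38 → SW7 → SW9 → SW39 → SW21: 4+11+15+2 = 32
SW38 → SW7 → SW34 → SW36 → SW21: 4+14+9+17 = 44
Cheapest is SW38 → SW7 → SW9 → SW39 → SW21 at 32 hops' cost.

32 hops' cost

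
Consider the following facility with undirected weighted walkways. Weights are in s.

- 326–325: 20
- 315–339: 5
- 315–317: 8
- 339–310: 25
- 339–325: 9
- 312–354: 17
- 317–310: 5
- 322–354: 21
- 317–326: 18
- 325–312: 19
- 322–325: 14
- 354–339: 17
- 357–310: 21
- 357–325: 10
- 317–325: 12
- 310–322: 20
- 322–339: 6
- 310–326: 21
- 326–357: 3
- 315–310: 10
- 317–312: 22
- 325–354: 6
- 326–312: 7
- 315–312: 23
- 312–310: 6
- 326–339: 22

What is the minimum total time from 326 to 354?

Enumerating some paths:
326 - 357 - 325 - 354: 3+10+6 = 19
326 - 325 - 354: 20+6 = 26
326 - 312 - 354: 7+17 = 24
Cheapest is 326 - 357 - 325 - 354 at 19 s.

19 s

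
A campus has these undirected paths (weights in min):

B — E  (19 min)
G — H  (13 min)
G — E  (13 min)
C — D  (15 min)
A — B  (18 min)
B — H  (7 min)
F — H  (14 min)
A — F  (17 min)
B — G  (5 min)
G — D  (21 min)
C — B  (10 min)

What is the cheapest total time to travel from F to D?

46 min

Compare a few routes:
F - H - G - B - C - D: 14+13+5+10+15 = 57
F - H - B - C - D: 14+7+10+15 = 46
F - H - B - G - D: 14+7+5+21 = 47
F - H - G - D: 14+13+21 = 48
Cheapest is F - H - B - C - D at 46 min.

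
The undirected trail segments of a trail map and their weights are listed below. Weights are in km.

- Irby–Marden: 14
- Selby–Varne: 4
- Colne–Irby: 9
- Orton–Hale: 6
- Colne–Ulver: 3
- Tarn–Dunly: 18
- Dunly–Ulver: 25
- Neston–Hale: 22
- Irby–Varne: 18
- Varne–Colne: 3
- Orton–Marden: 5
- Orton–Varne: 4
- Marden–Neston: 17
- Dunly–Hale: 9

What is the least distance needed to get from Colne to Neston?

Compare a few routes:
Colne → Irby → Marden → Neston: 9+14+17 = 40
Colne → Varne → Orton → Marden → Neston: 3+4+5+17 = 29
Colne → Varne → Orton → Hale → Neston: 3+4+6+22 = 35
Colne → Varne → Irby → Marden → Neston: 3+18+14+17 = 52
Cheapest is Colne → Varne → Orton → Marden → Neston at 29 km.

29 km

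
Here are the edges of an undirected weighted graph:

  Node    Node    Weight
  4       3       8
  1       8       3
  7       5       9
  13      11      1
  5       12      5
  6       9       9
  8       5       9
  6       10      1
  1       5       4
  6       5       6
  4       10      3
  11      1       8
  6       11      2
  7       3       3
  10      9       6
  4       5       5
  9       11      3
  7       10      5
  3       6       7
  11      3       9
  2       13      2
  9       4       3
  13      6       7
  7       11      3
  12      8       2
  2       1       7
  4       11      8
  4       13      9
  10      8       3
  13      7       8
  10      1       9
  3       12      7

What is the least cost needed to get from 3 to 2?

9

Candidate routes:
3 → 7 → 11 → 13 → 2: 3+3+1+2 = 9
3 → 11 → 13 → 2: 9+1+2 = 12
3 → 6 → 11 → 13 → 2: 7+2+1+2 = 12
3 → 7 → 13 → 2: 3+8+2 = 13
Cheapest is 3 → 7 → 11 → 13 → 2 at 9.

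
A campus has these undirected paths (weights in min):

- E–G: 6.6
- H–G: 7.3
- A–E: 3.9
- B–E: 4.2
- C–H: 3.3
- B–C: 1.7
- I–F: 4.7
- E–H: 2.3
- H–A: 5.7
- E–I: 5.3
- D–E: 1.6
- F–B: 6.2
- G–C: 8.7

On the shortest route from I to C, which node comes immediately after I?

E

Candidate routes:
I → E → H → C: 5.3+2.3+3.3 = 10.9
I → F → B → C: 4.7+6.2+1.7 = 12.6
I → E → B → C: 5.3+4.2+1.7 = 11.2
The minimum is 10.9 min via I → E → H → C.
So from I the first move is to E.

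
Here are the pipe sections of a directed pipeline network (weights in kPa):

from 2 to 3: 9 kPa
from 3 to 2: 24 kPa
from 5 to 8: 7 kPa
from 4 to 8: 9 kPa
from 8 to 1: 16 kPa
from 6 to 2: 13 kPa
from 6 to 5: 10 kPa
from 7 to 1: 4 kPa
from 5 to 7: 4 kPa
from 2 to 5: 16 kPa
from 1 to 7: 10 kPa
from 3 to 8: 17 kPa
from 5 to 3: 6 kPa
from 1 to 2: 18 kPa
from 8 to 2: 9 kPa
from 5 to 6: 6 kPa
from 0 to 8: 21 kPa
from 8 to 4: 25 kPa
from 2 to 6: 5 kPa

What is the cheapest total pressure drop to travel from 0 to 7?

Compare a few routes:
0 → 8 → 1 → 7: 21+16+10 = 47
0 → 8 → 2 → 6 → 5 → 7: 21+9+5+10+4 = 49
Cheapest is 0 → 8 → 1 → 7 at 47 kPa.

47 kPa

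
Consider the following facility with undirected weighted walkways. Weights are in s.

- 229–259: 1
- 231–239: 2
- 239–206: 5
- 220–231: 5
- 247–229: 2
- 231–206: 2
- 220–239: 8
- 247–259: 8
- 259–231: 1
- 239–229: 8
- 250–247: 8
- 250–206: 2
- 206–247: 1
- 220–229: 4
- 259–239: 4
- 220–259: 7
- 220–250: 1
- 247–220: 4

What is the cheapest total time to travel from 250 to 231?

Running Dijkstra from 250:
250: 0
220: 1  (via 250)
206: 2  (via 250)
247: 3  (via 206)
231: 4  (via 206)
Shortest route: 250 → 206 → 231 = 4 s.

4 s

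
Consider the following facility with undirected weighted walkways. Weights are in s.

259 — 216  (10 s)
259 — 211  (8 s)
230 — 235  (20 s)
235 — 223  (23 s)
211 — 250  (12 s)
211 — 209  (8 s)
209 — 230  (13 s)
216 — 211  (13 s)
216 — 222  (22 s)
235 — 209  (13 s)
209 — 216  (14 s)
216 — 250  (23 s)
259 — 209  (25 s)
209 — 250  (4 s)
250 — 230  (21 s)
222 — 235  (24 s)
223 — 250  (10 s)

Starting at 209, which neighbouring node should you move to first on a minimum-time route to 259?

211

Compare a few routes:
209 → 211 → 259: 8+8 = 16
209 → 216 → 259: 14+10 = 24
The minimum is 16 s via 209 → 211 → 259.
So from 209 the first move is to 211.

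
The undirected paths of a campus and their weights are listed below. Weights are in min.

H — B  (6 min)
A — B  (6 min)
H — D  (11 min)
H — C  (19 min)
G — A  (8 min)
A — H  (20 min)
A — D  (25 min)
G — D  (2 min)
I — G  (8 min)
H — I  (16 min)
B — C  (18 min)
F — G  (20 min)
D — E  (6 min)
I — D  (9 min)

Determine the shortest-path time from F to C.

Shortest distances from F:
F: 0
G: 20  (via F)
D: 22  (via G)
A: 28  (via G)
E: 28  (via D)
I: 28  (via G)
H: 33  (via D)
B: 34  (via A)
C: 52  (via H)
Shortest route: F → G → D → H → C = 52 min.

52 min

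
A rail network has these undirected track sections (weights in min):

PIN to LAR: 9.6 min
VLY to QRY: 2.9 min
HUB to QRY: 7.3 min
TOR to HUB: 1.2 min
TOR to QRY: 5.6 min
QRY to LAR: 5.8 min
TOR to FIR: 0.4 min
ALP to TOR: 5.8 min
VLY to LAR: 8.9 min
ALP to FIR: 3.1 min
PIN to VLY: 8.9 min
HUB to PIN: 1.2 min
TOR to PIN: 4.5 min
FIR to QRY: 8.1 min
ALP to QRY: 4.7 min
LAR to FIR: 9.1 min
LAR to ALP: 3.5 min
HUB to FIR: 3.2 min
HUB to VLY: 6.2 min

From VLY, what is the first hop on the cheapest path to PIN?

HUB

Candidate routes:
VLY–PIN: 8.9 = 8.9
VLY–QRY–TOR–HUB–PIN: 2.9+5.6+1.2+1.2 = 10.9
VLY–HUB–PIN: 6.2+1.2 = 7.4
The minimum is 7.4 min via VLY–HUB–PIN.
So from VLY the first move is to HUB.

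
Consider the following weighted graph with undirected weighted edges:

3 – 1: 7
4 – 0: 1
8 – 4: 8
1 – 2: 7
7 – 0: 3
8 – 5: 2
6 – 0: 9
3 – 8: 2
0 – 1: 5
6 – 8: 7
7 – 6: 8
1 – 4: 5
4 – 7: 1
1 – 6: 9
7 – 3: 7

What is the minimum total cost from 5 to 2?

Compare a few routes:
5 - 8 - 4 - 1 - 2: 2+8+5+7 = 22
5 - 8 - 3 - 1 - 2: 2+2+7+7 = 18
Cheapest is 5 - 8 - 3 - 1 - 2 at 18.

18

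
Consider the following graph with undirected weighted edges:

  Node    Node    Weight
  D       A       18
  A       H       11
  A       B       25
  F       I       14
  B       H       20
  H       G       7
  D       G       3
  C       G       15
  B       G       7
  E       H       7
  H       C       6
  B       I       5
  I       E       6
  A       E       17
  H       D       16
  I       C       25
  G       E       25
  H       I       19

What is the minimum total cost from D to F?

29

Settle nodes by increasing distance from D:
D: 0
G: 3  (via D)
B: 10  (via G)
H: 10  (via G)
I: 15  (via B)
C: 16  (via H)
E: 17  (via H)
A: 18  (via D)
F: 29  (via I)
Shortest route: D–G–B–I–F = 29.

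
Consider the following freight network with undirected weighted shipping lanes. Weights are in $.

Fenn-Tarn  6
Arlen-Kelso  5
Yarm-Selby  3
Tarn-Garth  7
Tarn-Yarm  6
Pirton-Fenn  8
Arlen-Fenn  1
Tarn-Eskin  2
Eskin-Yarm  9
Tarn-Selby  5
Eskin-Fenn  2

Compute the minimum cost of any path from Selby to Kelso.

$15

Shortest distances from Selby:
Selby: 0
Yarm: 3  (via Selby)
Tarn: 5  (via Selby)
Eskin: 7  (via Tarn)
Fenn: 9  (via Eskin)
Arlen: 10  (via Fenn)
Garth: 12  (via Tarn)
Kelso: 15  (via Arlen)
Shortest route: Selby → Tarn → Eskin → Fenn → Arlen → Kelso = $15.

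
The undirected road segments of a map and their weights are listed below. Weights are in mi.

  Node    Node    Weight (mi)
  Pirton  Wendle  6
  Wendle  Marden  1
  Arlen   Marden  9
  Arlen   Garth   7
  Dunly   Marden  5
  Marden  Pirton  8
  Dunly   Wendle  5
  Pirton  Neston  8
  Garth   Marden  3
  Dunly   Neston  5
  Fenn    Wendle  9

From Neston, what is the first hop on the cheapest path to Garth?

Dunly

Candidate routes:
Neston–Pirton–Wendle–Marden–Garth: 8+6+1+3 = 18
Neston–Dunly–Marden–Garth: 5+5+3 = 13
Neston–Pirton–Marden–Garth: 8+8+3 = 19
Neston–Dunly–Wendle–Marden–Garth: 5+5+1+3 = 14
The minimum is 13 mi via Neston–Dunly–Marden–Garth.
So from Neston the first move is to Dunly.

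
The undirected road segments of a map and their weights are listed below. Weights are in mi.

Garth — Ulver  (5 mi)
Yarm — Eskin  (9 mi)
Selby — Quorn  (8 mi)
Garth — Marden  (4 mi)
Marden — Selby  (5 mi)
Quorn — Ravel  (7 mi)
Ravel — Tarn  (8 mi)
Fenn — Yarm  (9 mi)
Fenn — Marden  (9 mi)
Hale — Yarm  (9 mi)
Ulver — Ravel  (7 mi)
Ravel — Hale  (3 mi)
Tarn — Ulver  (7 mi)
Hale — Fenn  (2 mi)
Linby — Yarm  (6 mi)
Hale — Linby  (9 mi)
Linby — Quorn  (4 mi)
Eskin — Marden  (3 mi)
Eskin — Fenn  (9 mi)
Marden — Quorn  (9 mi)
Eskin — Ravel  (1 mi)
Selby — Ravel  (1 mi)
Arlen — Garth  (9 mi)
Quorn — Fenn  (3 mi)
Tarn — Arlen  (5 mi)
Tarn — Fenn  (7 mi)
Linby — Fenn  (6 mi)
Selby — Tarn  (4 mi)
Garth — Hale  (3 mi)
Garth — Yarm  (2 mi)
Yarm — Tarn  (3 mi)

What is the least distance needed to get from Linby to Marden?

Shortest distances from Linby:
Linby: 0
Quorn: 4  (via Linby)
Yarm: 6  (via Linby)
Fenn: 6  (via Linby)
Garth: 8  (via Yarm)
Hale: 8  (via Fenn)
Tarn: 9  (via Yarm)
Ravel: 11  (via Quorn)
Marden: 12  (via Garth)
Shortest route: Linby–Yarm–Garth–Marden = 12 mi.

12 mi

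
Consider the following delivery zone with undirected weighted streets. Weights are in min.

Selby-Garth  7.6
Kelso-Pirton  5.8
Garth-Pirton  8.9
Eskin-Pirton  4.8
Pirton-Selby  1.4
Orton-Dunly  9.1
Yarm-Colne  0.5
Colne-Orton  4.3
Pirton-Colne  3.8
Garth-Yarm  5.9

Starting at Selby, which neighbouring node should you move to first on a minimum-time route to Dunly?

Pirton

Enumerating some paths:
Selby–Pirton–Colne–Orton–Dunly: 1.4+3.8+4.3+9.1 = 18.6
Selby–Garth–Yarm–Colne–Orton–Dunly: 7.6+5.9+0.5+4.3+9.1 = 27.4
Cheapest is Selby–Pirton–Colne–Orton–Dunly at 18.6 min.
So from Selby the first move is to Pirton.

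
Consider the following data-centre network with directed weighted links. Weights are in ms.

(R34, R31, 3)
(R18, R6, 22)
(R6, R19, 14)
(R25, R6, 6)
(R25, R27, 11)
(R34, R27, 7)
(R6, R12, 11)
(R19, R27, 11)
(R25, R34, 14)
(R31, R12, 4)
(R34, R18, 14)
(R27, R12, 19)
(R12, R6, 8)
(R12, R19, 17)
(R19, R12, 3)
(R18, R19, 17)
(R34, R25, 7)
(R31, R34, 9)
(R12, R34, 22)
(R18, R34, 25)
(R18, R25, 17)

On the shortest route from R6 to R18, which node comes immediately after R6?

R12

Candidate routes:
R6 → R19 → R12 → R34 → R18: 14+3+22+14 = 53
R6 → R12 → R34 → R18: 11+22+14 = 47
The minimum is 47 ms via R6 → R12 → R34 → R18.
So from R6 the first move is to R12.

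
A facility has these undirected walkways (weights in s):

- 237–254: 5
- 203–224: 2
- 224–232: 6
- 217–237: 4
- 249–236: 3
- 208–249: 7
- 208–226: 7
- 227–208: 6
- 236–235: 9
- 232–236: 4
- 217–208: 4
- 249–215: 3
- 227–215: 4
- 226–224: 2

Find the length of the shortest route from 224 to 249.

Enumerating some paths:
224 - 226 - 208 - 227 - 215 - 249: 2+7+6+4+3 = 22
224 - 232 - 236 - 249: 6+4+3 = 13
224 - 226 - 208 - 249: 2+7+7 = 16
The minimum is 13 s via 224 - 232 - 236 - 249.

13 s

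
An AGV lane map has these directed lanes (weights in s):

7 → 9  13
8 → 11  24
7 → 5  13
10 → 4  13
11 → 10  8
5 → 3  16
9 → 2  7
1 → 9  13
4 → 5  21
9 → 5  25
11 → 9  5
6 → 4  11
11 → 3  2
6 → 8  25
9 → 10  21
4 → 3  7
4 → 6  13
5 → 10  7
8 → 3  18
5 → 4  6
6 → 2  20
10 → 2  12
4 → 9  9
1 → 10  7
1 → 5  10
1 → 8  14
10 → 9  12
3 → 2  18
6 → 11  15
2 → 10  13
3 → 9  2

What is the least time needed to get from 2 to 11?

54 s

Running Dijkstra from 2:
2: 0
10: 13  (via 2)
9: 25  (via 10)
4: 26  (via 10)
3: 33  (via 4)
6: 39  (via 4)
5: 47  (via 4)
11: 54  (via 6)
Shortest route: 2 → 10 → 4 → 6 → 11 = 54 s.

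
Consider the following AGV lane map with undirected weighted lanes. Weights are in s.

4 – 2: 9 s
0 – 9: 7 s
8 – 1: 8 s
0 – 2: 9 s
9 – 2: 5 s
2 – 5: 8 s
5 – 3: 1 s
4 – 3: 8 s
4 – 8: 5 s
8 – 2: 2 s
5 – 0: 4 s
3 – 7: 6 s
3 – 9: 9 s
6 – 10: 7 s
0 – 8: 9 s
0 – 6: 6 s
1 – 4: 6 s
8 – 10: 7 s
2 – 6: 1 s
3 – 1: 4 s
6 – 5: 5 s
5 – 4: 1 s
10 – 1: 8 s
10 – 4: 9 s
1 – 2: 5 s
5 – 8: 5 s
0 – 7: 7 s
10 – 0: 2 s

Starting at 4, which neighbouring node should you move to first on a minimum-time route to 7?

Compare a few routes:
4–1–3–7: 6+4+6 = 16
4–5–3–7: 1+1+6 = 8
4–3–7: 8+6 = 14
4–5–0–7: 1+4+7 = 12
Cheapest is 4–5–3–7 at 8 s.
So from 4 the first move is to 5.

5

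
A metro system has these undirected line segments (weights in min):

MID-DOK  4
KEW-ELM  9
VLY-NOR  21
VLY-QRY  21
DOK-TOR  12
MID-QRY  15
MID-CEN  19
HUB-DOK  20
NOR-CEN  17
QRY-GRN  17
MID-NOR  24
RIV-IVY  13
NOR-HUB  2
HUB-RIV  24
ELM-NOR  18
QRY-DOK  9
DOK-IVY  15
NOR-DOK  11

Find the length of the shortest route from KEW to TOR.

Compare a few routes:
KEW - ELM - NOR - DOK - TOR: 9+18+11+12 = 50
KEW - ELM - NOR - MID - DOK - TOR: 9+18+24+4+12 = 67
KEW - ELM - NOR - CEN - MID - DOK - TOR: 9+18+17+19+4+12 = 79
KEW - ELM - NOR - HUB - DOK - TOR: 9+18+2+20+12 = 61
Cheapest is KEW - ELM - NOR - DOK - TOR at 50 min.

50 min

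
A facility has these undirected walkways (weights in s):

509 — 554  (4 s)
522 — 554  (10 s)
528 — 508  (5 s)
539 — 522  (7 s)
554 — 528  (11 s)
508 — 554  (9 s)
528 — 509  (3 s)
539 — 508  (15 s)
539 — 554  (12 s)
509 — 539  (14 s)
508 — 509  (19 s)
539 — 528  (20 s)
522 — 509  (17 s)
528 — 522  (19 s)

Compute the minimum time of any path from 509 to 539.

14 s

Shortest distances from 509:
509: 0
528: 3  (via 509)
554: 4  (via 509)
508: 8  (via 528)
522: 14  (via 554)
539: 14  (via 509)
Shortest route: 509 → 539 = 14 s.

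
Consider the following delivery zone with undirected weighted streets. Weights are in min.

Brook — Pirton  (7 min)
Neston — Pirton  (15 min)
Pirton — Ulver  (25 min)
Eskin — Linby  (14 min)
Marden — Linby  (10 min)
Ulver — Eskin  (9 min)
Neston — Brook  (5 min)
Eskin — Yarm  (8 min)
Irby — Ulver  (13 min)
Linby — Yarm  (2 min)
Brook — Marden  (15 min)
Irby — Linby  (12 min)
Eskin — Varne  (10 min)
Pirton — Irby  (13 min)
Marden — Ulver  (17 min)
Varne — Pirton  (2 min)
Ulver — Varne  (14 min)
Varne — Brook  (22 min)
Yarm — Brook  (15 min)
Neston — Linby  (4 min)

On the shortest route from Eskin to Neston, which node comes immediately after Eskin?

Enumerating some paths:
Eskin - Yarm - Linby - Neston: 8+2+4 = 14
Eskin - Linby - Neston: 14+4 = 18
The minimum is 14 min via Eskin - Yarm - Linby - Neston.
So from Eskin the first move is to Yarm.

Yarm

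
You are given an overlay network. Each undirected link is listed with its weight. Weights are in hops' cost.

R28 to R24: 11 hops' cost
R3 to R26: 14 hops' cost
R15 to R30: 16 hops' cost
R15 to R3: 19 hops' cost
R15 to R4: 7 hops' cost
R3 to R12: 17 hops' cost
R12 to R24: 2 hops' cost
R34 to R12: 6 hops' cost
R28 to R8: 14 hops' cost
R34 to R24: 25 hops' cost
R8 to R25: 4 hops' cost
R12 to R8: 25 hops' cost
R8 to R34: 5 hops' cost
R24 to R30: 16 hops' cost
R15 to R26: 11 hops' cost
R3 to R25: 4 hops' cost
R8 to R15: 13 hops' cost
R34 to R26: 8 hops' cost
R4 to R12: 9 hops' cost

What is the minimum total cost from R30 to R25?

33 hops' cost

Settle nodes by increasing distance from R30:
R30: 0
R15: 16  (via R30)
R24: 16  (via R30)
R12: 18  (via R24)
R4: 23  (via R15)
R34: 24  (via R12)
R28: 27  (via R24)
R26: 27  (via R15)
R8: 29  (via R15)
R25: 33  (via R8)
Shortest route: R30–R15–R8–R25 = 33 hops' cost.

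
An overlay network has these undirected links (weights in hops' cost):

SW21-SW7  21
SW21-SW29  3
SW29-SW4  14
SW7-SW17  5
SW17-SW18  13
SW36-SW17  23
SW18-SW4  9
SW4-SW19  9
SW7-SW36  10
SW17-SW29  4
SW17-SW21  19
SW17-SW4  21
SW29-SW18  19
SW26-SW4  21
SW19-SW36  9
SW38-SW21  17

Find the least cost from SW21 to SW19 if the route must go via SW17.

Best SW21 to SW17: SW21 → SW29 → SW17 costing 7
Best SW17 to SW19: SW17 → SW7 → SW36 → SW19 costing 24
Total via SW17: 7 + 24 = 31 hops' cost.

31 hops' cost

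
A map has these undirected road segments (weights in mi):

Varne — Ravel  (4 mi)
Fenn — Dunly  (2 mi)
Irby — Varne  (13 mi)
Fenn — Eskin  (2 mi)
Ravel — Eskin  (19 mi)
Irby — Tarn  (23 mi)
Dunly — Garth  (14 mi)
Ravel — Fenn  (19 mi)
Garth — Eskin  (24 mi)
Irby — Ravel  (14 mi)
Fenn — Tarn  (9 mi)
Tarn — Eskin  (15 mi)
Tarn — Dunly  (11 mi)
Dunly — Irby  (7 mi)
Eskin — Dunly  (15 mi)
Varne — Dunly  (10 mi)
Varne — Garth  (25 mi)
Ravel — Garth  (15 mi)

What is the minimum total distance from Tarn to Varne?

21 mi

Compare a few routes:
Tarn → Dunly → Varne: 11+10 = 21
Tarn → Eskin → Fenn → Dunly → Varne: 15+2+2+10 = 29
Tarn → Fenn → Dunly → Irby → Varne: 9+2+7+13 = 31
The minimum is 21 mi via Tarn → Dunly → Varne.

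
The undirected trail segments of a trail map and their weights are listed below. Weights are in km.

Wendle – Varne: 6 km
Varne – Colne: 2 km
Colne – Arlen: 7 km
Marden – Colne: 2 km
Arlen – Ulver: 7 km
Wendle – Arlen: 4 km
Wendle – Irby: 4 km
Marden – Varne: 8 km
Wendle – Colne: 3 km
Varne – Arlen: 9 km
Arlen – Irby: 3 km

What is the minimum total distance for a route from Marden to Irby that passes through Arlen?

Best Marden to Arlen: Marden–Colne–Arlen costing 9
Best Arlen to Irby: Arlen–Irby costing 3
Total via Arlen: 9 + 3 = 12 km.

12 km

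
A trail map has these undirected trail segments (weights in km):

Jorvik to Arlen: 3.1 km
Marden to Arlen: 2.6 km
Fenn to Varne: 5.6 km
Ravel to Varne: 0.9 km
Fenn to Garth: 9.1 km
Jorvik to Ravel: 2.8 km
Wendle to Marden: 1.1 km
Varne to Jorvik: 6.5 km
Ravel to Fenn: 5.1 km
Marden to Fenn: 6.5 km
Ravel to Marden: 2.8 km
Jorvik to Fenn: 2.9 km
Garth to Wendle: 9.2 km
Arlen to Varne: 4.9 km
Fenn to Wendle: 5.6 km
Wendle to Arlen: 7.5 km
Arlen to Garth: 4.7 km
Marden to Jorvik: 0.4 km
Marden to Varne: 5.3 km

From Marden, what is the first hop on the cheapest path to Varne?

Candidate routes:
Marden–Ravel–Varne: 2.8+0.9 = 3.7
Marden–Jorvik–Ravel–Varne: 0.4+2.8+0.9 = 4.1
Marden–Varne: 5.3 = 5.3
Cheapest is Marden–Ravel–Varne at 3.7 km.
So from Marden the first move is to Ravel.

Ravel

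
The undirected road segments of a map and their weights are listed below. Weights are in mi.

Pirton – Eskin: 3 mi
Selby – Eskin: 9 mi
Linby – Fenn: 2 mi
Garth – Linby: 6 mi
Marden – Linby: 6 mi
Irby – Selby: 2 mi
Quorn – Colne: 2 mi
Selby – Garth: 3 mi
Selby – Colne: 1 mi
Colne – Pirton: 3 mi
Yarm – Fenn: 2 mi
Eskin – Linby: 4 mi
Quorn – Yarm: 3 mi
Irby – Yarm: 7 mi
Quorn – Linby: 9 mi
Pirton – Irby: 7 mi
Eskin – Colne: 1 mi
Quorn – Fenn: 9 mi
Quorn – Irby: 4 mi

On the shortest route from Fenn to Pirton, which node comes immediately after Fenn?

Linby

Enumerating some paths:
Fenn → Linby → Eskin → Colne → Pirton: 2+4+1+3 = 10
Fenn → Linby → Eskin → Pirton: 2+4+3 = 9
The minimum is 9 mi via Fenn → Linby → Eskin → Pirton.
So from Fenn the first move is to Linby.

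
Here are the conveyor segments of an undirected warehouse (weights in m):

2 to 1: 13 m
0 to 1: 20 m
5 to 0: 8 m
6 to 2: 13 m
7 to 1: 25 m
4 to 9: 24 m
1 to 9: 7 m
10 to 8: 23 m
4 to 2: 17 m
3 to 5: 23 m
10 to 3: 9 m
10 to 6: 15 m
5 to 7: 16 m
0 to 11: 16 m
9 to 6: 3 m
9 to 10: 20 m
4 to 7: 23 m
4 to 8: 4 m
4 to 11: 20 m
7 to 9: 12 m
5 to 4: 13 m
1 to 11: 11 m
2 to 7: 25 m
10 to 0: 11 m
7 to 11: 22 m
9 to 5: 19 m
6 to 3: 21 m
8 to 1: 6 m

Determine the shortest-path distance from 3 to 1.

Compare a few routes:
3 → 10 → 6 → 9 → 1: 9+15+3+7 = 34
3 → 6 → 9 → 1: 21+3+7 = 31
3 → 10 → 9 → 1: 9+20+7 = 36
3 → 10 → 8 → 1: 9+23+6 = 38
Cheapest is 3 → 6 → 9 → 1 at 31 m.

31 m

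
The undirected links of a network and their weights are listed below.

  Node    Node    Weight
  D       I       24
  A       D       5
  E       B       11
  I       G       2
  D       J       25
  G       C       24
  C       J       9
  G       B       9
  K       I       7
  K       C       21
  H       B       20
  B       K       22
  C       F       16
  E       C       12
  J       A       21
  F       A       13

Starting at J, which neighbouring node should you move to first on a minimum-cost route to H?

C

Enumerating some paths:
J–C–E–B–H: 9+12+11+20 = 52
J–C–G–B–H: 9+24+9+20 = 62
Cheapest is J–C–E–B–H at 52.
So from J the first move is to C.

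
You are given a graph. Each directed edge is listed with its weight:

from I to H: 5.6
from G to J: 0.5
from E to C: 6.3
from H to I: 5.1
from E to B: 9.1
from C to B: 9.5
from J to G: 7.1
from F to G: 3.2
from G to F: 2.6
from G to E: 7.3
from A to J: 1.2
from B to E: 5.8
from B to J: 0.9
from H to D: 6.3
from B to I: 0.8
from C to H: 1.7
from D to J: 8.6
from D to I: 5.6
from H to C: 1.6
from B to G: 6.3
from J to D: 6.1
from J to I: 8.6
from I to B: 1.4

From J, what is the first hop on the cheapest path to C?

I

Candidate routes:
J → D → I → H → C: 6.1+5.6+5.6+1.6 = 18.9
J → G → E → C: 7.1+7.3+6.3 = 20.7
J → I → H → C: 8.6+5.6+1.6 = 15.8
Cheapest is J → I → H → C at 15.8.
So from J the first move is to I.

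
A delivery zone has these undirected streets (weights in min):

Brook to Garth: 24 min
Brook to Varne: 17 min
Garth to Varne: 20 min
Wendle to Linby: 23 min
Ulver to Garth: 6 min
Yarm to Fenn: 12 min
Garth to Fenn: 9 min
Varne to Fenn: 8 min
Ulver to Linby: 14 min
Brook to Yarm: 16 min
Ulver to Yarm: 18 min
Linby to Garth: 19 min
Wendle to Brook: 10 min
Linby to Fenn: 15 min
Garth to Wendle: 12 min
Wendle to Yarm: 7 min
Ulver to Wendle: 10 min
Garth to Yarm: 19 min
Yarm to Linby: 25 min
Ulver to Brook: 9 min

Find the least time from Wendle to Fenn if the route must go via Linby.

38 min

Best Wendle to Linby: Wendle–Linby costing 23
Shortest Linby→Fenn: Linby–Fenn = 15
Total via Linby: 23 + 15 = 38 min.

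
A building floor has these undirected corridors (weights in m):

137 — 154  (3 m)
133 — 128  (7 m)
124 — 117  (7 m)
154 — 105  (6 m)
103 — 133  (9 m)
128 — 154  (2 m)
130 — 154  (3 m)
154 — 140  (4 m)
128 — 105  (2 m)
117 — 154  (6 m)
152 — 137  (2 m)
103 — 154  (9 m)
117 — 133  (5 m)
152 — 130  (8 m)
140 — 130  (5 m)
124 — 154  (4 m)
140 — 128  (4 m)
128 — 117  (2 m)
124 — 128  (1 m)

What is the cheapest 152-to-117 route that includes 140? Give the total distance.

Shortest 152→140: 152–137–154–140 = 9
Shortest 140→117: 140–128–117 = 6
Total via 140: 9 + 6 = 15 m.

15 m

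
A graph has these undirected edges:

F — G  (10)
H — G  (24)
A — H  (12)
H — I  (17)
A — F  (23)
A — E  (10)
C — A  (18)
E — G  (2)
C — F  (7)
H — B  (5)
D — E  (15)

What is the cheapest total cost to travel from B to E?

Running Dijkstra from B:
B: 0
H: 5  (via B)
A: 17  (via H)
I: 22  (via H)
E: 27  (via A)
Shortest route: B–H–A–E = 27.

27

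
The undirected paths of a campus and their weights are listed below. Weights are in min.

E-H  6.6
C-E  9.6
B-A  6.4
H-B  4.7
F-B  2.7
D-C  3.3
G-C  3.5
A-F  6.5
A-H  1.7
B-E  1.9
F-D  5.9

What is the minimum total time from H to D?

Candidate routes:
H - A - B - F - D: 1.7+6.4+2.7+5.9 = 16.7
H - B - F - D: 4.7+2.7+5.9 = 13.3
H - A - F - D: 1.7+6.5+5.9 = 14.1
H - E - B - F - D: 6.6+1.9+2.7+5.9 = 17.1
The minimum is 13.3 min via H - B - F - D.

13.3 min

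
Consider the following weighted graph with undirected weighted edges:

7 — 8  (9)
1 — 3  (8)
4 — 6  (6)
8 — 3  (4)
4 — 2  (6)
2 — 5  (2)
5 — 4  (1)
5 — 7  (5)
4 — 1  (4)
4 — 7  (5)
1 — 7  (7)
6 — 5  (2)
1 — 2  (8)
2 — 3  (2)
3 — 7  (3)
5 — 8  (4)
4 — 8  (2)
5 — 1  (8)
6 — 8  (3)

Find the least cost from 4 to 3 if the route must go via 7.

Best 4 to 7: 4–7 costing 5
Shortest 7→3: 7–3 = 3
Total via 7: 5 + 3 = 8.

8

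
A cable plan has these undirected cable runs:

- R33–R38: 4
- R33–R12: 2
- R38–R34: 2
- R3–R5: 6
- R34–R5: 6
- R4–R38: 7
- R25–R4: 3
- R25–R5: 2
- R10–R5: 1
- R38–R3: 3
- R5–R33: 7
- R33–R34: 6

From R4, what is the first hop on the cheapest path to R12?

R38

Compare a few routes:
R4 → R38 → R33 → R12: 7+4+2 = 13
R4 → R25 → R5 → R33 → R12: 3+2+7+2 = 14
Cheapest is R4 → R38 → R33 → R12 at 13.
So from R4 the first move is to R38.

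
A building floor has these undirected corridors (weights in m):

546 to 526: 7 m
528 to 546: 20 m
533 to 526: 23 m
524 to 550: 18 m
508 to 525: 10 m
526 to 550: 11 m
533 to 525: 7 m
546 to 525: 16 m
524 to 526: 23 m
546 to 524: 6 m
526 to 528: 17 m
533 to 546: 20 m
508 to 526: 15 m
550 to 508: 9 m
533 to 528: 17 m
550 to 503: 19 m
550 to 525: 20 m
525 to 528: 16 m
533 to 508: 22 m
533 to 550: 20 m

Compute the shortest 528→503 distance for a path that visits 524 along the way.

63 m

Best 528 to 524: 528 → 546 → 524 costing 26
Best 524 to 503: 524 → 550 → 503 costing 37
Total via 524: 26 + 37 = 63 m.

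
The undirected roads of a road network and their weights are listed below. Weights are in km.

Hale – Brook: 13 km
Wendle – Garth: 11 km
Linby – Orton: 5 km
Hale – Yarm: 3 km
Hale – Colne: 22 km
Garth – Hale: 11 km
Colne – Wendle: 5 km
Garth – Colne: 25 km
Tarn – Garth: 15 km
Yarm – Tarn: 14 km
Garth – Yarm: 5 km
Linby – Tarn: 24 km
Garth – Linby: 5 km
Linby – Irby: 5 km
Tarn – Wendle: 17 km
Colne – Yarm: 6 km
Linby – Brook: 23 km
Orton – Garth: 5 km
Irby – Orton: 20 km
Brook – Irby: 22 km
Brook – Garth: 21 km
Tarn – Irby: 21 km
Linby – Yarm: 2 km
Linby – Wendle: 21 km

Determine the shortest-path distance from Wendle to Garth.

11 km

Enumerating some paths:
Wendle - Garth: 11 = 11
Wendle - Colne - Yarm - Garth: 5+6+5 = 16
The minimum is 11 km via Wendle - Garth.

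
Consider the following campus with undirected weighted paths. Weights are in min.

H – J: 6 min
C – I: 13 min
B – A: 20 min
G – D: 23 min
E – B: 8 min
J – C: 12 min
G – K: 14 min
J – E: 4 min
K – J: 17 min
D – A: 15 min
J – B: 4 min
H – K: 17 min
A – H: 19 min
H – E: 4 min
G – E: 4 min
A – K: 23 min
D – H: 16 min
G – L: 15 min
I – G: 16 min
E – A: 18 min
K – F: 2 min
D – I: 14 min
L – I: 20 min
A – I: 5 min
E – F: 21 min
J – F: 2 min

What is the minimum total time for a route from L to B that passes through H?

33 min

Shortest L→H: L–G–E–H = 23
Best H to B: H–J–B costing 10
Total via H: 23 + 10 = 33 min.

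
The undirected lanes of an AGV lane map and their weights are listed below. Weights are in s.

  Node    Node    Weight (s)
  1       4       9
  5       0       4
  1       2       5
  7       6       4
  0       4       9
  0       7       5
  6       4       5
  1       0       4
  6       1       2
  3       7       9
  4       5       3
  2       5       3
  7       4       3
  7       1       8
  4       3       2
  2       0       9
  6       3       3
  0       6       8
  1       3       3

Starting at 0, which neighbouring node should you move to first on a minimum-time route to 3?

1

Candidate routes:
0 → 1 → 3: 4+3 = 7
0 → 5 → 4 → 3: 4+3+2 = 9
Cheapest is 0 → 1 → 3 at 7 s.
So from 0 the first move is to 1.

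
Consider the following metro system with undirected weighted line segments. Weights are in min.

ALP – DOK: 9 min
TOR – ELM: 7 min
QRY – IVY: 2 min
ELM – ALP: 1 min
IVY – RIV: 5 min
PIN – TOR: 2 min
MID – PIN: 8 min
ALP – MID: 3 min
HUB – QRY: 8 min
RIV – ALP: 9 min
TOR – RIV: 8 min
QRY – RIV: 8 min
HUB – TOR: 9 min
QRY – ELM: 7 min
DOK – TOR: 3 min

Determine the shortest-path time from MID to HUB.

Compare a few routes:
MID–PIN–TOR–HUB: 8+2+9 = 19
MID–ALP–ELM–TOR–HUB: 3+1+7+9 = 20
Cheapest is MID–PIN–TOR–HUB at 19 min.

19 min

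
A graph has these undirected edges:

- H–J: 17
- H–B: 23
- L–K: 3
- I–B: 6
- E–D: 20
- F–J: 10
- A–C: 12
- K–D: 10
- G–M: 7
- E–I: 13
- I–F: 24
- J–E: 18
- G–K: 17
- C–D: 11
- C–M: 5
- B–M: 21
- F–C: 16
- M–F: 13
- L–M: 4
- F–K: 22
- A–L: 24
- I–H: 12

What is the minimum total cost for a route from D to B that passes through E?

39

Best D to E: D → E costing 20
Best E to B: E → I → B costing 19
Total via E: 20 + 19 = 39.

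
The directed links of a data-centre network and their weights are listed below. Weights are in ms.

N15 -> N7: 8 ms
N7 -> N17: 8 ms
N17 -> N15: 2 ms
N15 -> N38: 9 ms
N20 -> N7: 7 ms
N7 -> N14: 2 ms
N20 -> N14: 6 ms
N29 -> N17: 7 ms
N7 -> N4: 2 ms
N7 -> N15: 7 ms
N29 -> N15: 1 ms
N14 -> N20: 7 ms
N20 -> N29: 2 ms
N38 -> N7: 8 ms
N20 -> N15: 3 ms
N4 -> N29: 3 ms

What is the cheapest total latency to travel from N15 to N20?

Enumerating some paths:
N15 → N38 → N7 → N14 → N20: 9+8+2+7 = 26
N15 → N7 → N14 → N20: 8+2+7 = 17
The minimum is 17 ms via N15 → N7 → N14 → N20.

17 ms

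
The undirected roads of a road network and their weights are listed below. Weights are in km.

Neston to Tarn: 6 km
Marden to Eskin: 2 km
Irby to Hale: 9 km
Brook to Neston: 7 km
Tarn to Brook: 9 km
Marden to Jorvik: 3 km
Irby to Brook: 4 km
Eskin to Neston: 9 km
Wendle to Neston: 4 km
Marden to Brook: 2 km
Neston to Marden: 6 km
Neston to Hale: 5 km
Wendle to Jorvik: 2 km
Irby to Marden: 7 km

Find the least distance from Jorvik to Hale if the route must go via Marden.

14 km

Best Jorvik to Marden: Jorvik–Marden costing 3
Best Marden to Hale: Marden–Neston–Hale costing 11
Total via Marden: 3 + 11 = 14 km.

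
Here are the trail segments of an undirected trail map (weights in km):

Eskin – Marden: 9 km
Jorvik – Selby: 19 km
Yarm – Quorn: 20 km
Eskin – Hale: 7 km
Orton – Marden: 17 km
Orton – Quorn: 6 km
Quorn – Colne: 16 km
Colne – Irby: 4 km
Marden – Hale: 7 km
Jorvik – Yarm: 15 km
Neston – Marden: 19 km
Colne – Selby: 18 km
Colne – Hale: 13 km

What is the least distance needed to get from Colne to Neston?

39 km

Enumerating some paths:
Colne–Hale–Eskin–Marden–Neston: 13+7+9+19 = 48
Colne–Hale–Marden–Neston: 13+7+19 = 39
Colne–Quorn–Orton–Marden–Neston: 16+6+17+19 = 58
The minimum is 39 km via Colne–Hale–Marden–Neston.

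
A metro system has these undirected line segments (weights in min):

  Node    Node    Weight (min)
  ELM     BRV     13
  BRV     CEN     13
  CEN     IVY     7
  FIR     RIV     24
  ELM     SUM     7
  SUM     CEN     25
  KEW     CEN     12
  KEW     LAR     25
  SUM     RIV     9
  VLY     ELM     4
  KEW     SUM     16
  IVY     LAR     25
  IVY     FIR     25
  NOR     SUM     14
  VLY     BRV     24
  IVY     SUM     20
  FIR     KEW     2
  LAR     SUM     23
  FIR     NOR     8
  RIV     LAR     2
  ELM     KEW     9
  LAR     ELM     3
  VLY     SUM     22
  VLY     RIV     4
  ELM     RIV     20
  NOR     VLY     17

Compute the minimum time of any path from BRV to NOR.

32 min

Enumerating some paths:
BRV - ELM - VLY - NOR: 13+4+17 = 34
BRV - CEN - KEW - FIR - NOR: 13+12+2+8 = 35
BRV - ELM - KEW - FIR - NOR: 13+9+2+8 = 32
BRV - ELM - SUM - NOR: 13+7+14 = 34
Cheapest is BRV - ELM - KEW - FIR - NOR at 32 min.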